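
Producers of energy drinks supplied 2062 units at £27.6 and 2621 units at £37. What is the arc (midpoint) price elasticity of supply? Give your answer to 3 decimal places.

0.820

ΔQ = 2621 − 2062 = 559; ΔP = 37 − 27.6 = 9.4.
Midpoints: P̄ = 32.30, Q̄ = 2341.5.
ε_s = (ΔQ/ΔP)(P̄/Q̄) = (559/9.4)(32.30/2341.5).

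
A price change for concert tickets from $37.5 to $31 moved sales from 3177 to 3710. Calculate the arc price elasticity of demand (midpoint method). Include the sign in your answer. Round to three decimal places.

-0.816

ΔQ = 3710 − 3177 = 533; ΔP = 31 − 37.5 = -6.5.
Midpoints: P̄ = 34.25, Q̄ = 3443.5.
ε = (ΔQ/ΔP)(P̄/Q̄) = (533/-6.5)(34.25/3443.5).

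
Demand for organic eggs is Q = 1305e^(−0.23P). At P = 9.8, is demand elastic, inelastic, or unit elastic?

elastic

Q = 136.997, dQ/dP = -31.509.
ε = (dQ/dP)(P/Q) ≈ -2.254.
|ε| = 2.25 > 1.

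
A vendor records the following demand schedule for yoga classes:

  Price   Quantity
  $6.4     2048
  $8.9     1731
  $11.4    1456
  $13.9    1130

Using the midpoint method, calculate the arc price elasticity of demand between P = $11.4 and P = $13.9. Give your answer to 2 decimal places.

At P = 11.4, Q = 1456; at P = 13.9, Q = 1130.
ΔQ = -326, ΔP = 2.5. Midpoints: P̄ = 12.65, Q̄ = 1293.0.
ε = (ΔQ/ΔP)(P̄/Q̄) = (-326/2.5)(12.65/1293.0).

-1.28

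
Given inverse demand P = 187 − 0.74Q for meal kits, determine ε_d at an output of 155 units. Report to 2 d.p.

-0.63

At Q = 155, P = 187 − 0.74(155) = 72.30.
dP/dQ = −0.74, so dQ/dP = 1/(−0.74) = -1.351.
ε = (dQ/dP)(P/Q) = (-1.351)(72.30/155).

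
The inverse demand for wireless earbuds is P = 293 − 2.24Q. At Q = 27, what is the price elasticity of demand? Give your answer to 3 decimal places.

At Q = 27, P = 293 − 2.24(27) = 232.52.
dP/dQ = −2.24, so dQ/dP = 1/(−2.24) = -0.446.
ε = (dQ/dP)(P/Q) = (-0.446)(232.52/27).

-3.845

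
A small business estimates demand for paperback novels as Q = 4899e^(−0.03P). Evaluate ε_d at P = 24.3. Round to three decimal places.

-0.729

At P = 24.3, Q = 2363.234.
dQ/dP = −0.03·4899e^(−0.03P) = −0.03Q = -70.897.
ε = (dQ/dP)(P/Q) = (-70.897)(24.3/2363.234).
|ε| < 1, so demand is inelastic at this price.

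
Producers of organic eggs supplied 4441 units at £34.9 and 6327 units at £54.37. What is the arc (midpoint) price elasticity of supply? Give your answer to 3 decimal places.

ΔQ = 6327 − 4441 = 1886; ΔP = 54.37 − 34.9 = 19.47.
Midpoints: P̄ = 44.63, Q̄ = 5384.0.
ε_s = (ΔQ/ΔP)(P̄/Q̄) = (1886/19.47)(44.63/5384.0).

0.803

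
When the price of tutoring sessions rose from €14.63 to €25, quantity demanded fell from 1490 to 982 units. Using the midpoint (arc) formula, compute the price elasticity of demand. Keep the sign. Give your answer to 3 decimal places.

-0.785

ΔQ = 982 − 1490 = -508; ΔP = 25 − 14.63 = 10.37.
Midpoints: P̄ = 19.82, Q̄ = 1236.0.
ε = (ΔQ/ΔP)(P̄/Q̄) = (-508/10.37)(19.82/1236.0).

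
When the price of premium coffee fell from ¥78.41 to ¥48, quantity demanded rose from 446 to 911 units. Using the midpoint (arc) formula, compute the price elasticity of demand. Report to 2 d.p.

ΔQ = 911 − 446 = 465; ΔP = 48 − 78.41 = -30.41.
Midpoints: P̄ = 63.20, Q̄ = 678.5.
ε = (ΔQ/ΔP)(P̄/Q̄) = (465/-30.41)(63.20/678.5).

-1.42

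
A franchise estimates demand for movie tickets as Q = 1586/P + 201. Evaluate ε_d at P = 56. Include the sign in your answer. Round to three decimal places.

At P = 56, Q = 229.321.
dQ/dP = −1586/P² = -0.506.
ε = (dQ/dP)(P/Q) = (-0.506)(56/229.321).
|ε| < 1, so demand is inelastic at this price.

-0.124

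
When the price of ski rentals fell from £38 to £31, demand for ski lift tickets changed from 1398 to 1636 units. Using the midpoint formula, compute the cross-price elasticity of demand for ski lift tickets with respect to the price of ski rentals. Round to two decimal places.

-0.77

ΔQ_x = 1636 − 1398 = 238; ΔP_y = 31 − 38 = -7.
Midpoints: P̄_y = 34.50, Q̄_x = 1517.0.
ε_xy = (ΔQ_x/ΔP_y)(P̄_y/Q̄_x) = (238/-7)(34.50/1517.0).
ε_xy < 0, so the goods are complements.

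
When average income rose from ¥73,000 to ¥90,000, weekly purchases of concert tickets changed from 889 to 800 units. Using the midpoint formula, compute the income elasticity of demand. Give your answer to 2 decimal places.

ΔQ = -89, ΔI = 17000. Midpoints: Ī = 81,500, Q̄ = 844.5.
ε_I = (ΔQ/ΔI)(Ī/Q̄) = (-89/17000)(81500/844.5).

-0.51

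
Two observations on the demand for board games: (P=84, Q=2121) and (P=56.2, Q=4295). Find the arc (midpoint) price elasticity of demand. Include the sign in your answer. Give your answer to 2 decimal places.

ΔQ = 4295 − 2121 = 2174; ΔP = 56.2 − 84 = -27.8.
Midpoints: P̄ = 70.10, Q̄ = 3208.0.
ε = (ΔQ/ΔP)(P̄/Q̄) = (2174/-27.8)(70.10/3208.0).

-1.71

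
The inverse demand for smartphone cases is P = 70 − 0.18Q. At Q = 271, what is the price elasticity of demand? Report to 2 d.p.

-0.44

At Q = 271, P = 70 − 0.18(271) = 21.22.
dP/dQ = −0.18, so dQ/dP = 1/(−0.18) = -5.556.
ε = (dQ/dP)(P/Q) = (-5.556)(21.22/271).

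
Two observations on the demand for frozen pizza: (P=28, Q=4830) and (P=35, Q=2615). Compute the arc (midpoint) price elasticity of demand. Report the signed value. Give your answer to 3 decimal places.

-2.678

ΔQ = 2615 − 4830 = -2215; ΔP = 35 − 28 = 7.
Midpoints: P̄ = 31.50, Q̄ = 3722.5.
ε = (ΔQ/ΔP)(P̄/Q̄) = (-2215/7)(31.50/3722.5).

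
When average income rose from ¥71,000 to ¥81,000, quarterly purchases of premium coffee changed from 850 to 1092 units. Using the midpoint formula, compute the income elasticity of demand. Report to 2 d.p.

1.89

ΔQ = 242, ΔI = 10000. Midpoints: Ī = 76,000, Q̄ = 971.0.
ε_I = (ΔQ/ΔI)(Ī/Q̄) = (242/10000)(76000/971.0).
ε_I > 0, so the good is normal.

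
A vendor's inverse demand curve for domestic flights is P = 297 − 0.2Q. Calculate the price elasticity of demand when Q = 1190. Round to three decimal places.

At Q = 1190, P = 297 − 0.2(1190) = 59.00.
dP/dQ = −0.2, so dQ/dP = 1/(−0.2) = -5.000.
ε = (dQ/dP)(P/Q) = (-5.000)(59.00/1190).

-0.248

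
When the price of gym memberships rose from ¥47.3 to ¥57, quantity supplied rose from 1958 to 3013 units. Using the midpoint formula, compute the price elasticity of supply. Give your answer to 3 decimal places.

2.282

ΔQ = 3013 − 1958 = 1055; ΔP = 57 − 47.3 = 9.7.
Midpoints: P̄ = 52.15, Q̄ = 2485.5.
ε_s = (ΔQ/ΔP)(P̄/Q̄) = (1055/9.7)(52.15/2485.5).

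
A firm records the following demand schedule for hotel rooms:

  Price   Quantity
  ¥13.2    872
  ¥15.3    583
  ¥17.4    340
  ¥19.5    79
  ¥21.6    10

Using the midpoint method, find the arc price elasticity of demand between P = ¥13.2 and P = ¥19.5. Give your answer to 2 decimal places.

-4.33

At P = 13.2, Q = 872; at P = 19.5, Q = 79.
ΔQ = -793, ΔP = 6.3. Midpoints: P̄ = 16.35, Q̄ = 475.5.
ε = (ΔQ/ΔP)(P̄/Q̄) = (-793/6.3)(16.35/475.5).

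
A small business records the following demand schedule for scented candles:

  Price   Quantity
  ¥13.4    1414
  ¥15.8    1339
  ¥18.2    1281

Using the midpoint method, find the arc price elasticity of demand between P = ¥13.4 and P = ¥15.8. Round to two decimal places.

-0.33

At P = 13.4, Q = 1414; at P = 15.8, Q = 1339.
ΔQ = -75, ΔP = 2.4. Midpoints: P̄ = 14.60, Q̄ = 1376.5.
ε = (ΔQ/ΔP)(P̄/Q̄) = (-75/2.4)(14.60/1376.5).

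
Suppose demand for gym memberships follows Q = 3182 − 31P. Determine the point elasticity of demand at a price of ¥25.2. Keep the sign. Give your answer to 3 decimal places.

-0.325

At P = 25.2, Q = 2400.800.
dQ/dP = −31.
ε = (dQ/dP)(P/Q) = (-31)(25.2/2400.800).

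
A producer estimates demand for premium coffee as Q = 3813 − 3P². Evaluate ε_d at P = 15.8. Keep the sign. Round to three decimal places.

At P = 15.8, Q = 3064.080.
dQ/dP = −6P = -94.800.
ε = (dQ/dP)(P/Q) = (-94.800)(15.8/3064.080).
|ε| < 1, so demand is inelastic at this price.

-0.489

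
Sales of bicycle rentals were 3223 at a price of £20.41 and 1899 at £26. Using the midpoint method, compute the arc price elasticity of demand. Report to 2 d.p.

ΔQ = 1899 − 3223 = -1324; ΔP = 26 − 20.41 = 5.59.
Midpoints: P̄ = 23.20, Q̄ = 2561.0.
ε = (ΔQ/ΔP)(P̄/Q̄) = (-1324/5.59)(23.20/2561.0).

-2.15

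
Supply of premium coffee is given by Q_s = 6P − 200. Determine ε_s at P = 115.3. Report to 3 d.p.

At P = 115.3, Q_s = 491.80.
dQ_s/dP = 6.
ε_s = (dQ_s/dP)(P/Q_s) = (6)(115.3/491.80).

1.407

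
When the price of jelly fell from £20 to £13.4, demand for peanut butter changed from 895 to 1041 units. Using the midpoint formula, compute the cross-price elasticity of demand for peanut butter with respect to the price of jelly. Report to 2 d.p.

-0.38

ΔQ_x = 1041 − 895 = 146; ΔP_y = 13.4 − 20 = -6.6.
Midpoints: P̄_y = 16.70, Q̄_x = 968.0.
ε_xy = (ΔQ_x/ΔP_y)(P̄_y/Q̄_x) = (146/-6.6)(16.70/968.0).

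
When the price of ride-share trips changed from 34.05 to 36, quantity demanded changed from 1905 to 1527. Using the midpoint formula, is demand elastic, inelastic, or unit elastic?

elastic

Arc ε ≈ -3.957.
|ε| = 3.96 > 1.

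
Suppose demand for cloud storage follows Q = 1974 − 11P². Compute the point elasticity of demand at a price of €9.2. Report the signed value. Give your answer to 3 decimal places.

-1.785

At P = 9.2, Q = 1042.960.
dQ/dP = −22P = -202.400.
ε = (dQ/dP)(P/Q) = (-202.400)(9.2/1042.960).
|ε| > 1, so demand is elastic at this price.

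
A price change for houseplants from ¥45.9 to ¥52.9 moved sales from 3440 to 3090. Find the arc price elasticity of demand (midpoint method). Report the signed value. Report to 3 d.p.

-0.757

ΔQ = 3090 − 3440 = -350; ΔP = 52.9 − 45.9 = 7.
Midpoints: P̄ = 49.40, Q̄ = 3265.0.
ε = (ΔQ/ΔP)(P̄/Q̄) = (-350/7)(49.40/3265.0).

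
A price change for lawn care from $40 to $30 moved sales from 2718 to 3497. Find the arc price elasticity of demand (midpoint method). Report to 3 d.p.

ΔQ = 3497 − 2718 = 779; ΔP = 30 − 40 = -10.
Midpoints: P̄ = 35.00, Q̄ = 3107.5.
ε = (ΔQ/ΔP)(P̄/Q̄) = (779/-10)(35.00/3107.5).

-0.877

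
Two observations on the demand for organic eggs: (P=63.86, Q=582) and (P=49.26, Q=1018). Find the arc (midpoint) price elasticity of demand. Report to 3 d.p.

ΔQ = 1018 − 582 = 436; ΔP = 49.26 − 63.86 = -14.6.
Midpoints: P̄ = 56.56, Q̄ = 800.0.
ε = (ΔQ/ΔP)(P̄/Q̄) = (436/-14.6)(56.56/800.0).

-2.111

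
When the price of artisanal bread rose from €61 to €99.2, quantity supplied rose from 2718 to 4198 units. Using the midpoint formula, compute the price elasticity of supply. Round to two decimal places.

0.90

ΔQ = 4198 − 2718 = 1480; ΔP = 99.2 − 61 = 38.2.
Midpoints: P̄ = 80.10, Q̄ = 3458.0.
ε_s = (ΔQ/ΔP)(P̄/Q̄) = (1480/38.2)(80.10/3458.0).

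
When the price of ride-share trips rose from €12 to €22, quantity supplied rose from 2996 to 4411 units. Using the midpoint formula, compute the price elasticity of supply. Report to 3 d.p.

ΔQ = 4411 − 2996 = 1415; ΔP = 22 − 12 = 10.
Midpoints: P̄ = 17.00, Q̄ = 3703.5.
ε_s = (ΔQ/ΔP)(P̄/Q̄) = (1415/10)(17.00/3703.5).

0.650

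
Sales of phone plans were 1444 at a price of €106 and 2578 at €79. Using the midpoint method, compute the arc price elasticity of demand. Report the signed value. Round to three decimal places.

-1.932

ΔQ = 2578 − 1444 = 1134; ΔP = 79 − 106 = -27.
Midpoints: P̄ = 92.50, Q̄ = 2011.0.
ε = (ΔQ/ΔP)(P̄/Q̄) = (1134/-27)(92.50/2011.0).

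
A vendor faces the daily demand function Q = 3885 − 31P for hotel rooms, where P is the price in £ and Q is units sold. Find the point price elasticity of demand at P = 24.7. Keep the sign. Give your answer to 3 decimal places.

At P = 24.7, Q = 3119.300.
dQ/dP = −31.
ε = (dQ/dP)(P/Q) = (-31)(24.7/3119.300).

-0.245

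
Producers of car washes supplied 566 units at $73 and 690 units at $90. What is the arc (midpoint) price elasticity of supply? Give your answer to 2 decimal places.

ΔQ = 690 − 566 = 124; ΔP = 90 − 73 = 17.
Midpoints: P̄ = 81.50, Q̄ = 628.0.
ε_s = (ΔQ/ΔP)(P̄/Q̄) = (124/17)(81.50/628.0).

0.95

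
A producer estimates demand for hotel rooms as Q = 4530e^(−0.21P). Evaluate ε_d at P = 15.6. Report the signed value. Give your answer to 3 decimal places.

-3.276

At P = 15.6, Q = 171.139.
dQ/dP = −0.21·4530e^(−0.21P) = −0.21Q = -35.939.
ε = (dQ/dP)(P/Q) = (-35.939)(15.6/171.139).
|ε| > 1, so demand is elastic at this price.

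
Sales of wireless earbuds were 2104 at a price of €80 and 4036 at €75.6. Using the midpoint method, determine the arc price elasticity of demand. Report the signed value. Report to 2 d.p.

-11.13

ΔQ = 4036 − 2104 = 1932; ΔP = 75.6 − 80 = -4.4.
Midpoints: P̄ = 77.80, Q̄ = 3070.0.
ε = (ΔQ/ΔP)(P̄/Q̄) = (1932/-4.4)(77.80/3070.0).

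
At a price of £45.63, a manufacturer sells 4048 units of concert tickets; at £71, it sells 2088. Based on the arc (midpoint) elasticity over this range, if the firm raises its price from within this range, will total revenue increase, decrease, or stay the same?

decrease

Arc ε = (-1960/25.37)(58.31/3068.0) ≈ -1.468.
|ε| = 1.47 > 1, so demand is elastic. A price rise therefore reduces total revenue.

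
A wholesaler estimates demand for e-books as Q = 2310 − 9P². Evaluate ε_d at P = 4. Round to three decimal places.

-0.133

At P = 4, Q = 2166.
dQ/dP = −18P = -72.
ε = (dQ/dP)(P/Q) = (-72)(4/2166).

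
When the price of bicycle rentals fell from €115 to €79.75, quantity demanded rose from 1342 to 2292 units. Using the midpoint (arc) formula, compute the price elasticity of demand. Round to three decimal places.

-1.444

ΔQ = 2292 − 1342 = 950; ΔP = 79.75 − 115 = -35.25.
Midpoints: P̄ = 97.38, Q̄ = 1817.0.
ε = (ΔQ/ΔP)(P̄/Q̄) = (950/-35.25)(97.38/1817.0).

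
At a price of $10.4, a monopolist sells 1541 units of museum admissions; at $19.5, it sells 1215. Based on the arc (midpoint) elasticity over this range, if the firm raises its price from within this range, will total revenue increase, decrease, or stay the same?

Arc ε = (-326/9.1)(14.95/1378.0) ≈ -0.389.
|ε| = 0.39 < 1, so demand is inelastic. A price rise therefore raises total revenue.

increase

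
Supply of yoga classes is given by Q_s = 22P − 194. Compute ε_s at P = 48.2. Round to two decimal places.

1.22

At P = 48.2, Q_s = 866.40.
dQ_s/dP = 22.
ε_s = (dQ_s/dP)(P/Q_s) = (22)(48.2/866.40).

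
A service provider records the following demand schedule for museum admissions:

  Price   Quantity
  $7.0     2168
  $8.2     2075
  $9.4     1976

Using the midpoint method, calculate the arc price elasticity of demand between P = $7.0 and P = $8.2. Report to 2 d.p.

-0.28

At P = 7.0, Q = 2168; at P = 8.2, Q = 2075.
ΔQ = -93, ΔP = 1.2. Midpoints: P̄ = 7.60, Q̄ = 2121.5.
ε = (ΔQ/ΔP)(P̄/Q̄) = (-93/1.2)(7.60/2121.5).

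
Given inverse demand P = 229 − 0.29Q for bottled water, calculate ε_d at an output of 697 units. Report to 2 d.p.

At Q = 697, P = 229 − 0.29(697) = 26.87.
dP/dQ = −0.29, so dQ/dP = 1/(−0.29) = -3.448.
ε = (dQ/dP)(P/Q) = (-3.448)(26.87/697).

-0.13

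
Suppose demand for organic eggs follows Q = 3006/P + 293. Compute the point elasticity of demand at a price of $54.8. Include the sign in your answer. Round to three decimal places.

-0.158

At P = 54.8, Q = 347.854.
dQ/dP = −3006/P² = -1.001.
ε = (dQ/dP)(P/Q) = (-1.001)(54.8/347.854).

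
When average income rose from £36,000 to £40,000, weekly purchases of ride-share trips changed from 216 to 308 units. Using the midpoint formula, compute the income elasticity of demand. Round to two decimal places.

3.34

ΔQ = 92, ΔI = 4000. Midpoints: Ī = 38,000, Q̄ = 262.0.
ε_I = (ΔQ/ΔI)(Ī/Q̄) = (92/4000)(38000/262.0).
ε_I > 0, so the good is normal.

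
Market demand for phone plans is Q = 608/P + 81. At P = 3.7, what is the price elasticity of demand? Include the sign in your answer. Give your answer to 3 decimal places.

-0.670

At P = 3.7, Q = 245.324.
dQ/dP = −608/P² = -44.412.
ε = (dQ/dP)(P/Q) = (-44.412)(3.7/245.324).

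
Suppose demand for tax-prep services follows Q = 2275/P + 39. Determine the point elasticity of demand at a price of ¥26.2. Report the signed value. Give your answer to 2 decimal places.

At P = 26.2, Q = 125.832.
dQ/dP = −2275/P² = -3.314.
ε = (dQ/dP)(P/Q) = (-3.314)(26.2/125.832).
|ε| < 1, so demand is inelastic at this price.

-0.69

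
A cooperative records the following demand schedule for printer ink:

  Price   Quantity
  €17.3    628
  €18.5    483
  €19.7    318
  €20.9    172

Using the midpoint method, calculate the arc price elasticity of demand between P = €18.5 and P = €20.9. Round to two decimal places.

-7.79

At P = 18.5, Q = 483; at P = 20.9, Q = 172.
ΔQ = -311, ΔP = 2.4. Midpoints: P̄ = 19.70, Q̄ = 327.5.
ε = (ΔQ/ΔP)(P̄/Q̄) = (-311/2.4)(19.70/327.5).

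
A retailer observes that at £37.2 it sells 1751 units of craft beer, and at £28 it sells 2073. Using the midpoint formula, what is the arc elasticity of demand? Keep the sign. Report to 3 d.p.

ΔQ = 2073 − 1751 = 322; ΔP = 28 − 37.2 = -9.2.
Midpoints: P̄ = 32.60, Q̄ = 1912.0.
ε = (ΔQ/ΔP)(P̄/Q̄) = (322/-9.2)(32.60/1912.0).

-0.597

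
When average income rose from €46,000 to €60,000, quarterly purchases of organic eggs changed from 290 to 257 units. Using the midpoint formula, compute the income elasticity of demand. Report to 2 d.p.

-0.46

ΔQ = -33, ΔI = 14000. Midpoints: Ī = 53,000, Q̄ = 273.5.
ε_I = (ΔQ/ΔI)(Ī/Q̄) = (-33/14000)(53000/273.5).
ε_I < 0, so the good is inferior.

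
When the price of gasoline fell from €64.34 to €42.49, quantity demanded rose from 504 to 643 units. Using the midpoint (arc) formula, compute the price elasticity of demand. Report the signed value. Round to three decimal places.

-0.593

ΔQ = 643 − 504 = 139; ΔP = 42.49 − 64.34 = -21.85.
Midpoints: P̄ = 53.42, Q̄ = 573.5.
ε = (ΔQ/ΔP)(P̄/Q̄) = (139/-21.85)(53.42/573.5).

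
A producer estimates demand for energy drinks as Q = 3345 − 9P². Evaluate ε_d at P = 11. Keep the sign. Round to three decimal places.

At P = 11, Q = 2256.
dQ/dP = −18P = -198.
ε = (dQ/dP)(P/Q) = (-198)(11/2256).
|ε| < 1, so demand is inelastic at this price.

-0.965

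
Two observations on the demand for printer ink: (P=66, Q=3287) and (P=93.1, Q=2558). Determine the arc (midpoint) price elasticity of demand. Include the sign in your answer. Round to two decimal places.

-0.73

ΔQ = 2558 − 3287 = -729; ΔP = 93.1 − 66 = 27.1.
Midpoints: P̄ = 79.55, Q̄ = 2922.5.
ε = (ΔQ/ΔP)(P̄/Q̄) = (-729/27.1)(79.55/2922.5).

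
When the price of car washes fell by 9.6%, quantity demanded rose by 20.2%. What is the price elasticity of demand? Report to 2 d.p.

ε = %ΔQ / %ΔP = (20.2)/(-9.6) = -2.104.

-2.10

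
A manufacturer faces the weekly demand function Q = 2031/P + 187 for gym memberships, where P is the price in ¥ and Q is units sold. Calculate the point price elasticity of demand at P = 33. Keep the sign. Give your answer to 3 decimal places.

-0.248

At P = 33, Q = 248.545.
dQ/dP = −2031/P² = -1.865.
ε = (dQ/dP)(P/Q) = (-1.865)(33/248.545).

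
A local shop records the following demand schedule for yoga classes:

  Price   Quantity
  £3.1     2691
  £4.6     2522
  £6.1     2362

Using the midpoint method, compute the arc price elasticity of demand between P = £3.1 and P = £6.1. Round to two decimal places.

At P = 3.1, Q = 2691; at P = 6.1, Q = 2362.
ΔQ = -329, ΔP = 3.0. Midpoints: P̄ = 4.60, Q̄ = 2526.5.
ε = (ΔQ/ΔP)(P̄/Q̄) = (-329/3.0)(4.60/2526.5).

-0.20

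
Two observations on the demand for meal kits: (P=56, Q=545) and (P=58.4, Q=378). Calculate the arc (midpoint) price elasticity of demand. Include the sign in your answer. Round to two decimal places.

ΔQ = 378 − 545 = -167; ΔP = 58.4 − 56 = 2.4.
Midpoints: P̄ = 57.20, Q̄ = 461.5.
ε = (ΔQ/ΔP)(P̄/Q̄) = (-167/2.4)(57.20/461.5).

-8.62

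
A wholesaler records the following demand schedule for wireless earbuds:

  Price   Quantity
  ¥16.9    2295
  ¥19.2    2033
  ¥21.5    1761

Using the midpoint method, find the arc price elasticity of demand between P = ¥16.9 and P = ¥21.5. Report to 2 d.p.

-1.10

At P = 16.9, Q = 2295; at P = 21.5, Q = 1761.
ΔQ = -534, ΔP = 4.6. Midpoints: P̄ = 19.20, Q̄ = 2028.0.
ε = (ΔQ/ΔP)(P̄/Q̄) = (-534/4.6)(19.20/2028.0).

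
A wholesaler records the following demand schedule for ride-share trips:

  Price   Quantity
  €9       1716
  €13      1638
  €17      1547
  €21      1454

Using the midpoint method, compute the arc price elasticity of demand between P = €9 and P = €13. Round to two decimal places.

At P = 9, Q = 1716; at P = 13, Q = 1638.
ΔQ = -78, ΔP = 4. Midpoints: P̄ = 11.00, Q̄ = 1677.0.
ε = (ΔQ/ΔP)(P̄/Q̄) = (-78/4)(11.00/1677.0).

-0.13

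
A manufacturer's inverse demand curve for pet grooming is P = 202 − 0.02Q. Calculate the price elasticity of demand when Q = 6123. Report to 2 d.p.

At Q = 6123, P = 202 − 0.02(6123) = 79.54.
dP/dQ = −0.02, so dQ/dP = 1/(−0.02) = -50.000.
ε = (dQ/dP)(P/Q) = (-50.000)(79.54/6123).

-0.65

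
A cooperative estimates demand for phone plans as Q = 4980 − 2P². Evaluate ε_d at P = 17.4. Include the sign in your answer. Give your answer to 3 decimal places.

-0.277

At P = 17.4, Q = 4374.480.
dQ/dP = −4P = -69.600.
ε = (dQ/dP)(P/Q) = (-69.600)(17.4/4374.480).
|ε| < 1, so demand is inelastic at this price.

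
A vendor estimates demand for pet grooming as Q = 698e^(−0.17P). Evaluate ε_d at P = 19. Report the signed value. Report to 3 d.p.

-3.230

At P = 19, Q = 27.611.
dQ/dP = −0.17·698e^(−0.17P) = −0.17Q = -4.694.
ε = (dQ/dP)(P/Q) = (-4.694)(19/27.611).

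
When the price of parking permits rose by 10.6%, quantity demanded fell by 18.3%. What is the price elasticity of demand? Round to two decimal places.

ε = %ΔQ / %ΔP = (-18.3)/(10.6) = -1.726.

-1.73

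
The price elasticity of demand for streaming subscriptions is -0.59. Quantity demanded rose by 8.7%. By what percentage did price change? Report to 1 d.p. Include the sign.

%ΔP ≈ %ΔQ / ε = (8.7%)/(-0.59) = -14.75%.

-14.7%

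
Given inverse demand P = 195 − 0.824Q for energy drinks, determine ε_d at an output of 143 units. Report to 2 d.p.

-0.65

At Q = 143, P = 195 − 0.824(143) = 77.17.
dP/dQ = −0.824, so dQ/dP = 1/(−0.824) = -1.214.
ε = (dQ/dP)(P/Q) = (-1.214)(77.17/143).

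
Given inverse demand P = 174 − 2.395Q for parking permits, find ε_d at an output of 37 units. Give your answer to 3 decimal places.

-0.964

At Q = 37, P = 174 − 2.395(37) = 85.39.
dP/dQ = −2.395, so dQ/dP = 1/(−2.395) = -0.418.
ε = (dQ/dP)(P/Q) = (-0.418)(85.39/37).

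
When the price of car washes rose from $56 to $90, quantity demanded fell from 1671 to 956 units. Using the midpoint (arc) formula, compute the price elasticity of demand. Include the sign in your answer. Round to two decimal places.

ΔQ = 956 − 1671 = -715; ΔP = 90 − 56 = 34.
Midpoints: P̄ = 73.00, Q̄ = 1313.5.
ε = (ΔQ/ΔP)(P̄/Q̄) = (-715/34)(73.00/1313.5).

-1.17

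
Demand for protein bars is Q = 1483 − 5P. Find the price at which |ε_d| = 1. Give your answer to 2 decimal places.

148.30

For linear demand Q = a − bP, ε = −bP/(a − bP). |ε| = 1 when bP = a − bP, i.e. P = a/(2b).
P = 1483/(2·5) = 1483/10 = 148.3000.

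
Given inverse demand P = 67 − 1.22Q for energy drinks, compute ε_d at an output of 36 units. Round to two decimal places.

-0.53

At Q = 36, P = 67 − 1.22(36) = 23.08.
dP/dQ = −1.22, so dQ/dP = 1/(−1.22) = -0.820.
ε = (dQ/dP)(P/Q) = (-0.820)(23.08/36).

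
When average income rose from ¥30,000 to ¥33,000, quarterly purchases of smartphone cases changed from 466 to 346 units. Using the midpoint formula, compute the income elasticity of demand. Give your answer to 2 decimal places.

-3.10

ΔQ = -120, ΔI = 3000. Midpoints: Ī = 31,500, Q̄ = 406.0.
ε_I = (ΔQ/ΔI)(Ī/Q̄) = (-120/3000)(31500/406.0).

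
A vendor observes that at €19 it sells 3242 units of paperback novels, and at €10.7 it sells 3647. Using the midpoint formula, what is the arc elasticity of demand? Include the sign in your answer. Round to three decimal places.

-0.210

ΔQ = 3647 − 3242 = 405; ΔP = 10.7 − 19 = -8.3.
Midpoints: P̄ = 14.85, Q̄ = 3444.5.
ε = (ΔQ/ΔP)(P̄/Q̄) = (405/-8.3)(14.85/3444.5).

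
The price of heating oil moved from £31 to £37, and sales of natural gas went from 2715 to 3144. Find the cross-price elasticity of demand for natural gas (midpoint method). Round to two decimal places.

0.83

ΔQ_x = 3144 − 2715 = 429; ΔP_y = 37 − 31 = 6.
Midpoints: P̄_y = 34.00, Q̄_x = 2929.5.
ε_xy = (ΔQ_x/ΔP_y)(P̄_y/Q̄_x) = (429/6)(34.00/2929.5).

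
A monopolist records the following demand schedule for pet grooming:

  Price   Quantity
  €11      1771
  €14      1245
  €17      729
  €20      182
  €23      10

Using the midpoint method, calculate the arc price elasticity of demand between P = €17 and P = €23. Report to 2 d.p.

At P = 17, Q = 729; at P = 23, Q = 10.
ΔQ = -719, ΔP = 6. Midpoints: P̄ = 20.00, Q̄ = 369.5.
ε = (ΔQ/ΔP)(P̄/Q̄) = (-719/6)(20.00/369.5).

-6.49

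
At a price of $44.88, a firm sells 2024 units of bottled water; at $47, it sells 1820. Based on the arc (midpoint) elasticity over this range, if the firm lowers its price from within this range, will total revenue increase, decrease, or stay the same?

increase

Arc ε = (-204/2.12)(45.94/1922.0) ≈ -2.300.
|ε| = 2.30 > 1, so demand is elastic. A price cut therefore raises total revenue.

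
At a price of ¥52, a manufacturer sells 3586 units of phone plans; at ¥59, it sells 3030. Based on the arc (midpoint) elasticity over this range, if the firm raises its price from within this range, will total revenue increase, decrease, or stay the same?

Arc ε = (-556/7)(55.50/3308.0) ≈ -1.333.
|ε| = 1.33 > 1, so demand is elastic. A price rise therefore reduces total revenue.

decrease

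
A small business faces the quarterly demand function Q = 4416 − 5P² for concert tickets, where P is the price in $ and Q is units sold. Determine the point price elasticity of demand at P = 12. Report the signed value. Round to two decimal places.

-0.39

At P = 12, Q = 3696.
dQ/dP = −10P = -120.
ε = (dQ/dP)(P/Q) = (-120)(12/3696).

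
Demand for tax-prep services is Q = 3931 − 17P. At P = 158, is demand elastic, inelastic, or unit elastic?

Q = 1245, dQ/dP = -17.
ε = (dQ/dP)(P/Q) ≈ -2.157.
|ε| = 2.16 > 1.

elastic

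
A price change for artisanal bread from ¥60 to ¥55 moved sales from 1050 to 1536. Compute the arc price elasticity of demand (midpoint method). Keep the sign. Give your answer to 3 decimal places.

ΔQ = 1536 − 1050 = 486; ΔP = 55 − 60 = -5.
Midpoints: P̄ = 57.50, Q̄ = 1293.0.
ε = (ΔQ/ΔP)(P̄/Q̄) = (486/-5)(57.50/1293.0).

-4.323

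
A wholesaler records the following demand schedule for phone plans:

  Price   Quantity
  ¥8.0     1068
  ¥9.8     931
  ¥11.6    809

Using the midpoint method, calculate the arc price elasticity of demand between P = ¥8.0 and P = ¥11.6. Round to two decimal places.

At P = 8.0, Q = 1068; at P = 11.6, Q = 809.
ΔQ = -259, ΔP = 3.6. Midpoints: P̄ = 9.80, Q̄ = 938.5.
ε = (ΔQ/ΔP)(P̄/Q̄) = (-259/3.6)(9.80/938.5).

-0.75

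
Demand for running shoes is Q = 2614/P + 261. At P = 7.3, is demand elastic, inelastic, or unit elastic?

inelastic

Q = 619.082, dQ/dP = -49.052.
ε = (dQ/dP)(P/Q) ≈ -0.578.
|ε| = 0.58 < 1.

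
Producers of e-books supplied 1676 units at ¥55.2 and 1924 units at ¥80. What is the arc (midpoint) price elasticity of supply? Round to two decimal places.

ΔQ = 1924 − 1676 = 248; ΔP = 80 − 55.2 = 24.8.
Midpoints: P̄ = 67.60, Q̄ = 1800.0.
ε_s = (ΔQ/ΔP)(P̄/Q̄) = (248/24.8)(67.60/1800.0).

0.38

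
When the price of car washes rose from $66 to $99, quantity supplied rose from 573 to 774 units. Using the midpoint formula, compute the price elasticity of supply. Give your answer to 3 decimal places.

0.746

ΔQ = 774 − 573 = 201; ΔP = 99 − 66 = 33.
Midpoints: P̄ = 82.50, Q̄ = 673.5.
ε_s = (ΔQ/ΔP)(P̄/Q̄) = (201/33)(82.50/673.5).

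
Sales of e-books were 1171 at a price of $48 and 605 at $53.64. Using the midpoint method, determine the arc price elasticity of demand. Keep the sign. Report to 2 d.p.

-5.74

ΔQ = 605 − 1171 = -566; ΔP = 53.64 − 48 = 5.64.
Midpoints: P̄ = 50.82, Q̄ = 888.0.
ε = (ΔQ/ΔP)(P̄/Q̄) = (-566/5.64)(50.82/888.0).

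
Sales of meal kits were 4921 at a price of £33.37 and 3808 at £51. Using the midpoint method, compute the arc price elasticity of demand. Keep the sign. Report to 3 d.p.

-0.610

ΔQ = 3808 − 4921 = -1113; ΔP = 51 − 33.37 = 17.63.
Midpoints: P̄ = 42.19, Q̄ = 4364.5.
ε = (ΔQ/ΔP)(P̄/Q̄) = (-1113/17.63)(42.19/4364.5).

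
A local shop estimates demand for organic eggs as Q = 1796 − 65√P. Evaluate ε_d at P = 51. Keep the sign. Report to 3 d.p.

At P = 51, Q = 1331.807.
dQ/dP = −65/(2√P) = -4.551.
ε = (dQ/dP)(P/Q) = (-4.551)(51/1331.807).

-0.174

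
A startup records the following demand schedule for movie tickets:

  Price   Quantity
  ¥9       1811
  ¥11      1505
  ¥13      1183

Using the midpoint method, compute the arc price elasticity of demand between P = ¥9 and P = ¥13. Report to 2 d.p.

At P = 9, Q = 1811; at P = 13, Q = 1183.
ΔQ = -628, ΔP = 4. Midpoints: P̄ = 11.00, Q̄ = 1497.0.
ε = (ΔQ/ΔP)(P̄/Q̄) = (-628/4)(11.00/1497.0).

-1.15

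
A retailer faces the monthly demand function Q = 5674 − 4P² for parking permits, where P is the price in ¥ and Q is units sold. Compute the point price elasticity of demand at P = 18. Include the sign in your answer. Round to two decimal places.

-0.59

At P = 18, Q = 4378.
dQ/dP = −8P = -144.
ε = (dQ/dP)(P/Q) = (-144)(18/4378).
|ε| < 1, so demand is inelastic at this price.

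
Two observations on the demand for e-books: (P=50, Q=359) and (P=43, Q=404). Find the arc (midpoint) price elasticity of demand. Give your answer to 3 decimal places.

-0.784

ΔQ = 404 − 359 = 45; ΔP = 43 − 50 = -7.
Midpoints: P̄ = 46.50, Q̄ = 381.5.
ε = (ΔQ/ΔP)(P̄/Q̄) = (45/-7)(46.50/381.5).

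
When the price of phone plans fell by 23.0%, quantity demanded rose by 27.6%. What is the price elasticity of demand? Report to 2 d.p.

-1.20

ε = %ΔQ / %ΔP = (27.6)/(-23.0) = -1.200.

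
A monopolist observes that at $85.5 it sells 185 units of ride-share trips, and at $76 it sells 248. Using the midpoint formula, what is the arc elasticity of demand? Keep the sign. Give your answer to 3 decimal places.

ΔQ = 248 − 185 = 63; ΔP = 76 − 85.5 = -9.5.
Midpoints: P̄ = 80.75, Q̄ = 216.5.
ε = (ΔQ/ΔP)(P̄/Q̄) = (63/-9.5)(80.75/216.5).

-2.473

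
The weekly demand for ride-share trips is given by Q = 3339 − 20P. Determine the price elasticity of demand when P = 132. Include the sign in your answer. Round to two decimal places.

At P = 132, Q = 699.
dQ/dP = −20.
ε = (dQ/dP)(P/Q) = (-20)(132/699).

-3.78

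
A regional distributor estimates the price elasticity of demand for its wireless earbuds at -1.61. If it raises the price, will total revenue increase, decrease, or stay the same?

decrease

|ε| = 1.61 > 1, so demand is elastic. A price rise therefore reduces total revenue.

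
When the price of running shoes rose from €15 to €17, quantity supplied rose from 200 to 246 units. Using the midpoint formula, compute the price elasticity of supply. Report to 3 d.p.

1.650

ΔQ = 246 − 200 = 46; ΔP = 17 − 15 = 2.
Midpoints: P̄ = 16.00, Q̄ = 223.0.
ε_s = (ΔQ/ΔP)(P̄/Q̄) = (46/2)(16.00/223.0).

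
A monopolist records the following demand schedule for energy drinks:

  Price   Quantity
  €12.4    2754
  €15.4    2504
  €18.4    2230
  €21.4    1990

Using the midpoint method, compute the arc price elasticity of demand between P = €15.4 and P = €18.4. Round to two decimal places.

-0.65

At P = 15.4, Q = 2504; at P = 18.4, Q = 2230.
ΔQ = -274, ΔP = 3.0. Midpoints: P̄ = 16.90, Q̄ = 2367.0.
ε = (ΔQ/ΔP)(P̄/Q̄) = (-274/3.0)(16.90/2367.0).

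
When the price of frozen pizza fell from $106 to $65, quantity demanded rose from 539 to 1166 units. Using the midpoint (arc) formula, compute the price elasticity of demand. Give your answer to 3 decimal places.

ΔQ = 1166 − 539 = 627; ΔP = 65 − 106 = -41.
Midpoints: P̄ = 85.50, Q̄ = 852.5.
ε = (ΔQ/ΔP)(P̄/Q̄) = (627/-41)(85.50/852.5).

-1.534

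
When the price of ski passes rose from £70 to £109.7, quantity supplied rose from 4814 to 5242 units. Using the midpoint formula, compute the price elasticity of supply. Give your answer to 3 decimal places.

ΔQ = 5242 − 4814 = 428; ΔP = 109.7 − 70 = 39.7.
Midpoints: P̄ = 89.85, Q̄ = 5028.0.
ε_s = (ΔQ/ΔP)(P̄/Q̄) = (428/39.7)(89.85/5028.0).

0.193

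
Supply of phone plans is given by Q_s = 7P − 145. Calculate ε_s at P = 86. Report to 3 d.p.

At P = 86, Q_s = 457.
dQ_s/dP = 7.
ε_s = (dQ_s/dP)(P/Q_s) = (7)(86/457).

1.317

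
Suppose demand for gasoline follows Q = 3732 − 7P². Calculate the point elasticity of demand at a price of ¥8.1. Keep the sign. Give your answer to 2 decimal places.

-0.28

At P = 8.1, Q = 3272.730.
dQ/dP = −14P = -113.400.
ε = (dQ/dP)(P/Q) = (-113.400)(8.1/3272.730).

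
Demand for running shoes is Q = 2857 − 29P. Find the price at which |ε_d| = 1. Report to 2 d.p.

49.26

For linear demand Q = a − bP, ε = −bP/(a − bP). |ε| = 1 when bP = a − bP, i.e. P = a/(2b).
P = 2857/(2·29) = 2857/58 = 49.2586.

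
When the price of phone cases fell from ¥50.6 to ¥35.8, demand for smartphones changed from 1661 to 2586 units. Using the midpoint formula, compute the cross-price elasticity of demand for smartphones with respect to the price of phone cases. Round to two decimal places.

-1.27

ΔQ_x = 2586 − 1661 = 925; ΔP_y = 35.8 − 50.6 = -14.8.
Midpoints: P̄_y = 43.20, Q̄_x = 2123.5.
ε_xy = (ΔQ_x/ΔP_y)(P̄_y/Q̄_x) = (925/-14.8)(43.20/2123.5).
ε_xy < 0, so the goods are complements.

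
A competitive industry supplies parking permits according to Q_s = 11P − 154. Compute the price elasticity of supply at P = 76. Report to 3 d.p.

At P = 76, Q_s = 682.
dQ_s/dP = 11.
ε_s = (dQ_s/dP)(P/Q_s) = (11)(76/682).

1.226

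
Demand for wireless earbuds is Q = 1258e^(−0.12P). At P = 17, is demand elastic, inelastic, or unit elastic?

elastic

Q = 163.576, dQ/dP = -19.629.
ε = (dQ/dP)(P/Q) ≈ -2.040.
|ε| = 2.04 > 1.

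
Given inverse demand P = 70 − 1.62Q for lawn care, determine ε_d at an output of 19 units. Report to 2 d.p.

At Q = 19, P = 70 − 1.62(19) = 39.22.
dP/dQ = −1.62, so dQ/dP = 1/(−1.62) = -0.617.
ε = (dQ/dP)(P/Q) = (-0.617)(39.22/19).

-1.27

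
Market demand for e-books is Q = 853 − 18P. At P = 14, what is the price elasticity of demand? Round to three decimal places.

-0.419

At P = 14, Q = 601.
dQ/dP = −18.
ε = (dQ/dP)(P/Q) = (-18)(14/601).
|ε| < 1, so demand is inelastic at this price.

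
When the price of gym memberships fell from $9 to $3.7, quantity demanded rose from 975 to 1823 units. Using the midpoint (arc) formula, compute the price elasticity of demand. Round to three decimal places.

-0.726

ΔQ = 1823 − 975 = 848; ΔP = 3.7 − 9 = -5.3.
Midpoints: P̄ = 6.35, Q̄ = 1399.0.
ε = (ΔQ/ΔP)(P̄/Q̄) = (848/-5.3)(6.35/1399.0).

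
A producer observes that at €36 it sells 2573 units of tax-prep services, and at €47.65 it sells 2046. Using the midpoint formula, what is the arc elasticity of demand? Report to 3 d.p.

-0.819

ΔQ = 2046 − 2573 = -527; ΔP = 47.65 − 36 = 11.65.
Midpoints: P̄ = 41.83, Q̄ = 2309.5.
ε = (ΔQ/ΔP)(P̄/Q̄) = (-527/11.65)(41.83/2309.5).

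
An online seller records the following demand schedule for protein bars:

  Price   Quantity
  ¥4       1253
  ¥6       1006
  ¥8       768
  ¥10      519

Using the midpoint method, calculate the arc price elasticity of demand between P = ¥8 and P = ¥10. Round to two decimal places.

-1.74

At P = 8, Q = 768; at P = 10, Q = 519.
ΔQ = -249, ΔP = 2. Midpoints: P̄ = 9.00, Q̄ = 643.5.
ε = (ΔQ/ΔP)(P̄/Q̄) = (-249/2)(9.00/643.5).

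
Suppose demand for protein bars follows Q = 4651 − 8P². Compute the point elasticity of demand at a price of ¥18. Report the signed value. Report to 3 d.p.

-2.518

At P = 18, Q = 2059.
dQ/dP = −16P = -288.
ε = (dQ/dP)(P/Q) = (-288)(18/2059).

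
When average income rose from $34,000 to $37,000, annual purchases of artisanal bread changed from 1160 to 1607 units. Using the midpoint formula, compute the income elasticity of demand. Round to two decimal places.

3.82

ΔQ = 447, ΔI = 3000. Midpoints: Ī = 35,500, Q̄ = 1383.5.
ε_I = (ΔQ/ΔI)(Ī/Q̄) = (447/3000)(35500/1383.5).
ε_I > 0, so the good is normal.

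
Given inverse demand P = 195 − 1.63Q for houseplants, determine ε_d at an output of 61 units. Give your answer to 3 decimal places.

-0.961

At Q = 61, P = 195 − 1.63(61) = 95.57.
dP/dQ = −1.63, so dQ/dP = 1/(−1.63) = -0.613.
ε = (dQ/dP)(P/Q) = (-0.613)(95.57/61).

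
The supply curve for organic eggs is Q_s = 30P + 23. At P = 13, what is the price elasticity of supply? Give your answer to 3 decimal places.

0.944

At P = 13, Q_s = 413.
dQ_s/dP = 30.
ε_s = (dQ_s/dP)(P/Q_s) = (30)(13/413).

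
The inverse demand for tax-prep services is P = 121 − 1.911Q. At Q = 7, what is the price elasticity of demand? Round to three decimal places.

-8.045

At Q = 7, P = 121 − 1.911(7) = 107.62.
dP/dQ = −1.911, so dQ/dP = 1/(−1.911) = -0.523.
ε = (dQ/dP)(P/Q) = (-0.523)(107.62/7).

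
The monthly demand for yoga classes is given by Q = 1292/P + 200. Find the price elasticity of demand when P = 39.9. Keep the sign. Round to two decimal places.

At P = 39.9, Q = 232.381.
dQ/dP = −1292/P² = -0.812.
ε = (dQ/dP)(P/Q) = (-0.812)(39.9/232.381).

-0.14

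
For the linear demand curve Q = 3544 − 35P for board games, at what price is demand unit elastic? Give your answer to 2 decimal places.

50.63

For linear demand Q = a − bP, ε = −bP/(a − bP). |ε| = 1 when bP = a − bP, i.e. P = a/(2b).
P = 3544/(2·35) = 3544/70 = 50.6286.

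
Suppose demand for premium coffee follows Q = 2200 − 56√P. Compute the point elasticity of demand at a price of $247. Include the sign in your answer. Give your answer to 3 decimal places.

At P = 247, Q = 1319.891.
dQ/dP = −56/(2√P) = -1.782.
ε = (dQ/dP)(P/Q) = (-1.782)(247/1319.891).

-0.333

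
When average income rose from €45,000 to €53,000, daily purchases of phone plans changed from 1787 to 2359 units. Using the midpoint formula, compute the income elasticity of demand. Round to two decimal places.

1.69

ΔQ = 572, ΔI = 8000. Midpoints: Ī = 49,000, Q̄ = 2073.0.
ε_I = (ΔQ/ΔI)(Ī/Q̄) = (572/8000)(49000/2073.0).
ε_I > 0, so the good is normal.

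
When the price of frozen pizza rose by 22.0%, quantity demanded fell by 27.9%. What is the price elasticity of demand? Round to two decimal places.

-1.27

ε = %ΔQ / %ΔP = (-27.9)/(22.0) = -1.268.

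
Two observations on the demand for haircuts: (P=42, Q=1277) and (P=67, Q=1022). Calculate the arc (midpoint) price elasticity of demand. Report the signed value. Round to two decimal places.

-0.48

ΔQ = 1022 − 1277 = -255; ΔP = 67 − 42 = 25.
Midpoints: P̄ = 54.50, Q̄ = 1149.5.
ε = (ΔQ/ΔP)(P̄/Q̄) = (-255/25)(54.50/1149.5).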